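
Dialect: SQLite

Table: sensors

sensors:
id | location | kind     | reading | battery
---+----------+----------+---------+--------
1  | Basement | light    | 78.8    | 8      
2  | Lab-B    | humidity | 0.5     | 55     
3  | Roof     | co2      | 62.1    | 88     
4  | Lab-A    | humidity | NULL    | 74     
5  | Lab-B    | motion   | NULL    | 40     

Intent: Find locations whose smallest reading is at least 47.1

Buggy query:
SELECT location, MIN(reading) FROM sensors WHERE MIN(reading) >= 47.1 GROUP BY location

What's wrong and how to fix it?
Bug: Aggregates like MIN are computed per group after WHERE runs

Fix: Replace WHERE with HAVING after the GROUP BY

Corrected query:
SELECT location, MIN(reading) FROM sensors GROUP BY location HAVING MIN(reading) >= 47.1

Result:
location | MIN(reading)
---------+-------------
Basement | 78.8        
Roof     | 62.1        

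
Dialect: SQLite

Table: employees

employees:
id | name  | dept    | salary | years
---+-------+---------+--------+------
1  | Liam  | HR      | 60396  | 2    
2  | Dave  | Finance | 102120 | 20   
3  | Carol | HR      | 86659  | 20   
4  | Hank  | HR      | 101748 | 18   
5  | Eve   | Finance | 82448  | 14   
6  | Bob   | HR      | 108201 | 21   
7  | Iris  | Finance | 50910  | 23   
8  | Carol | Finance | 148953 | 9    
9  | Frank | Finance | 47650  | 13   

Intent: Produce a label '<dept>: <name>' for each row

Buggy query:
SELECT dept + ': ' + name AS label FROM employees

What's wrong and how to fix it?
Bug: SQLite uses || for string concatenation; + coerces text to numbers (yielding 0)

Fix: Replace + with || to concatenate text

Corrected query:
SELECT dept || ': ' || name AS label FROM employees

Result:
label         
--------------
HR: Liam      
Finance: Dave 
HR: Carol     
HR: Hank      
Finance: Eve  
HR: Bob       
Finance: Iris 
Finance: Carol
Finance: Frank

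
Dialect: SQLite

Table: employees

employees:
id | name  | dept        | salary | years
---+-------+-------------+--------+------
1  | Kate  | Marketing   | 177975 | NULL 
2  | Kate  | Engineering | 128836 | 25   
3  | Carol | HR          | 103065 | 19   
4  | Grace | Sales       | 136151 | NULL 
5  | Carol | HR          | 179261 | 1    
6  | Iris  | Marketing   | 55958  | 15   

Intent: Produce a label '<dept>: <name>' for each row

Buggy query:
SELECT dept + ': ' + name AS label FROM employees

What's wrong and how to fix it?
Bug: '+' is numeric addition; on text columns SQLite converts them to 0 instead of concatenating

Fix: Use the || operator for string concatenation

Corrected query:
SELECT dept || ': ' || name AS label FROM employees

Result:
label            
-----------------
Marketing: Kate  
Engineering: Kate
HR: Carol        
Sales: Grace     
HR: Carol        
Marketing: Iris  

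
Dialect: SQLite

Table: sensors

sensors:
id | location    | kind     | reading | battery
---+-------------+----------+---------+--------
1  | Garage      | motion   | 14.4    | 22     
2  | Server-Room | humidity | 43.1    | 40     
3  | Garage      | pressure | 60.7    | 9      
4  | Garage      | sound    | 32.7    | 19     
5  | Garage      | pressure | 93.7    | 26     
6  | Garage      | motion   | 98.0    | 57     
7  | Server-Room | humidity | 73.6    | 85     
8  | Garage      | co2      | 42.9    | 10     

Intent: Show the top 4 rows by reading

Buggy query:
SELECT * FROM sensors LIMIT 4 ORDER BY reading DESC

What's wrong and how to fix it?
Bug: ORDER BY cannot follow LIMIT; LIMIT is the final clause

Fix: Swap the clauses: ORDER BY first, then LIMIT

Corrected query:
SELECT * FROM sensors ORDER BY reading DESC LIMIT 4

Result:
id | location    | kind     | reading | battery
---+-------------+----------+---------+--------
6  | Garage      | motion   | 98      | 57     
5  | Garage      | pressure | 93.7    | 26     
7  | Server-Room | humidity | 73.6    | 85     
3  | Garage      | pressure | 60.7    | 9      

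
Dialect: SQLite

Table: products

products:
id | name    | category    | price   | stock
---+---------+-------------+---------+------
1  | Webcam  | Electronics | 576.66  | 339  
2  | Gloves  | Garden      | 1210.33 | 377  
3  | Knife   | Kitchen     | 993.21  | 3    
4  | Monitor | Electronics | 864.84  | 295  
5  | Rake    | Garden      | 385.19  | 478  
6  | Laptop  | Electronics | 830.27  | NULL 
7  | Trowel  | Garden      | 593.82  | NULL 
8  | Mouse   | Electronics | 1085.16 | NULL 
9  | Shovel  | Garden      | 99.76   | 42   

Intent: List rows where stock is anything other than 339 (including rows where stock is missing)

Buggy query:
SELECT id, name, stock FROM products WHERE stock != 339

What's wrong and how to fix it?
Bug: 'stock != 339' is unknown when stock is NULL, so NULL rows are silently excluded

Fix: Add an explicit OR stock IS NULL to include the missing-value rows

Corrected query:
SELECT id, name, stock FROM products WHERE stock != 339 OR stock IS NULL

Result:
id | name    | stock
---+---------+------
2  | Gloves  | 377  
3  | Knife   | 3    
4  | Monitor | 295  
5  | Rake    | 478  
6  | Laptop  | NULL 
7  | Trowel  | NULL 
8  | Mouse   | NULL 
9  | Shovel  | 42   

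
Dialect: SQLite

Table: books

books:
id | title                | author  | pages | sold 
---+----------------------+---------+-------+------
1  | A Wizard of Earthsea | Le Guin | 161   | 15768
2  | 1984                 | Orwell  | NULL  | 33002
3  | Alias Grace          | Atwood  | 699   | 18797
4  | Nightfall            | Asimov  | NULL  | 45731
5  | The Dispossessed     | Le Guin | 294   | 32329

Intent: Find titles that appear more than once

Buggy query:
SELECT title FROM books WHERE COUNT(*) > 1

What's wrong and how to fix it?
Bug: WHERE can't reference COUNT(*); aggregates are computed after WHERE

Fix: GROUP BY title, then filter groups with HAVING COUNT(*) > 1

Corrected query:
SELECT title FROM books GROUP BY title HAVING COUNT(*) > 1

Result:
(no rows)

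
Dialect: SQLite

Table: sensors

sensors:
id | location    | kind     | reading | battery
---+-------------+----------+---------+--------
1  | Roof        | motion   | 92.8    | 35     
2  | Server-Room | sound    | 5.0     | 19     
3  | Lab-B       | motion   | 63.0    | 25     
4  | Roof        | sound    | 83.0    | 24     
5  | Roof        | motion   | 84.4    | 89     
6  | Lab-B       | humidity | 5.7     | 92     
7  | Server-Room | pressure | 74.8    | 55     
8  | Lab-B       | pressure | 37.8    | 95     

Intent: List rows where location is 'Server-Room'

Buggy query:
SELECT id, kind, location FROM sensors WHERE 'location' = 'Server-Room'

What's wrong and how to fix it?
Bug: 'location' in single quotes is a string literal, not the column; the comparison is literal-vs-literal and never true

Fix: Remove the quotes around the column name (or use double quotes for an identifier)

Corrected query:
SELECT id, kind, location FROM sensors WHERE location = 'Server-Room'

Result:
id | kind     | location   
---+----------+------------
2  | sound    | Server-Room
7  | pressure | Server-Room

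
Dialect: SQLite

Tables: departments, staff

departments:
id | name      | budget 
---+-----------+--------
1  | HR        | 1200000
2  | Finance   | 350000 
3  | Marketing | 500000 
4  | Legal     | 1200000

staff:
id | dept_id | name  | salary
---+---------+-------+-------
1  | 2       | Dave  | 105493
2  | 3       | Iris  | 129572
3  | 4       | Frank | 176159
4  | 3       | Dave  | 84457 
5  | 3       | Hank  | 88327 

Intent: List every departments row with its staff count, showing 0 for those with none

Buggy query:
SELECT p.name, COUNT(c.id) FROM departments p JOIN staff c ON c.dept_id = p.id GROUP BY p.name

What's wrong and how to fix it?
Bug: An inner join excludes parents with zero children

Fix: Use LEFT JOIN so parents without children still appear (COUNT(c.id) gives 0)

Corrected query:
SELECT p.name, COUNT(c.id) FROM departments p LEFT JOIN staff c ON c.dept_id = p.id GROUP BY p.name

Result:
name      | COUNT(c.id)
----------+------------
Finance   | 1          
HR        | 0          
Legal     | 1          
Marketing | 3          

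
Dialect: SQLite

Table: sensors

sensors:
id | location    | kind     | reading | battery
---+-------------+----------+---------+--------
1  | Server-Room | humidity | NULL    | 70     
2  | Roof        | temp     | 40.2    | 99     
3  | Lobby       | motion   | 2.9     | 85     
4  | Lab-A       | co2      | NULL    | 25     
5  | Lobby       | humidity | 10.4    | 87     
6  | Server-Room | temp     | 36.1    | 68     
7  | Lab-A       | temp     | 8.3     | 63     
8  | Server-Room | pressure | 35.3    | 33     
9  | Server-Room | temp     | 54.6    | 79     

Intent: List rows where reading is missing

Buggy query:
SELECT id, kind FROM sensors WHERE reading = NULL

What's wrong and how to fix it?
Bug: Comparing to NULL with '=' never matches; NULL = NULL is unknown, not true

Fix: Replace '= NULL' with 'IS NULL'

Corrected query:
SELECT id, kind FROM sensors WHERE reading IS NULL

Result:
id | kind    
---+---------
1  | humidity
4  | co2     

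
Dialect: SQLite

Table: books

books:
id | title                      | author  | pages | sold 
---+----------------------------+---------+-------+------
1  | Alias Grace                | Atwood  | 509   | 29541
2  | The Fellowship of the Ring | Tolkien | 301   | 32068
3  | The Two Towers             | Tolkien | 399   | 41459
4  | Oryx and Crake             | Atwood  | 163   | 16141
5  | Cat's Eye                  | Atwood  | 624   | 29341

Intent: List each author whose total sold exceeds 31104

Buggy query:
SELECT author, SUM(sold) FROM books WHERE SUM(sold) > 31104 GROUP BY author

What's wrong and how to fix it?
Bug: WHERE runs before GROUP BY, so aggregates aren't available there

Fix: Move the aggregate condition to a HAVING clause

Corrected query:
SELECT author, SUM(sold) FROM books GROUP BY author HAVING SUM(sold) > 31104

Result:
author  | SUM(sold)
--------+----------
Atwood  | 75023    
Tolkien | 73527    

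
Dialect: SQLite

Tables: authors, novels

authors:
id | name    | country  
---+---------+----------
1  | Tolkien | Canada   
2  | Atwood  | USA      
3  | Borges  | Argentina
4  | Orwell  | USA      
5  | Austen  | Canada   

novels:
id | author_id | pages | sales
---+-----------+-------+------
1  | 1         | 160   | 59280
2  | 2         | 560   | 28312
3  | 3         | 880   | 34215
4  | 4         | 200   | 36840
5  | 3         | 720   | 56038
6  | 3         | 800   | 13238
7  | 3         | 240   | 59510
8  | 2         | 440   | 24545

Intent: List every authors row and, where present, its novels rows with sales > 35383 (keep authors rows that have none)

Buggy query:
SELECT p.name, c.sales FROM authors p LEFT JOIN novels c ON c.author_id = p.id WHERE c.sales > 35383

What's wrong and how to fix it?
Bug: A WHERE condition on the right-hand table after LEFT JOIN drops unmatched parents

Fix: Put 'c.sales > 35383' in the JOIN's ON clause instead of WHERE

Corrected query:
SELECT p.name, c.sales FROM authors p LEFT JOIN novels c ON c.author_id = p.id AND c.sales > 35383

Result:
name    | sales
--------+------
Tolkien | 59280
Atwood  | NULL 
Borges  | 56038
Borges  | 59510
Orwell  | 36840
Austen  | NULL 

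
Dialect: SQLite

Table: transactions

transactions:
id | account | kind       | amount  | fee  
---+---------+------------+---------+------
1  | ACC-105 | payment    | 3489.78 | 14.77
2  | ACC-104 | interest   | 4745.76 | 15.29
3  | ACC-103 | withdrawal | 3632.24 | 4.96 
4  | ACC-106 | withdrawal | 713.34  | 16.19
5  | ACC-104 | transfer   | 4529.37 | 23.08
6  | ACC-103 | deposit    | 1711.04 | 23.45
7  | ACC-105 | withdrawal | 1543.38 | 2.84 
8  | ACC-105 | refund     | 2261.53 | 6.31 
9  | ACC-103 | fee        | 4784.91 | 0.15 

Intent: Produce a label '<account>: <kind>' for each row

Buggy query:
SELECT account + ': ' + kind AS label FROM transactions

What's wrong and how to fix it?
Bug: '+' is numeric addition; on text columns SQLite converts them to 0 instead of concatenating

Fix: Use the || operator for string concatenation

Corrected query:
SELECT account || ': ' || kind AS label FROM transactions

Result:
label              
-------------------
ACC-105: payment   
ACC-104: interest  
ACC-103: withdrawal
ACC-106: withdrawal
ACC-104: transfer  
ACC-103: deposit   
ACC-105: withdrawal
ACC-105: refund    
ACC-103: fee       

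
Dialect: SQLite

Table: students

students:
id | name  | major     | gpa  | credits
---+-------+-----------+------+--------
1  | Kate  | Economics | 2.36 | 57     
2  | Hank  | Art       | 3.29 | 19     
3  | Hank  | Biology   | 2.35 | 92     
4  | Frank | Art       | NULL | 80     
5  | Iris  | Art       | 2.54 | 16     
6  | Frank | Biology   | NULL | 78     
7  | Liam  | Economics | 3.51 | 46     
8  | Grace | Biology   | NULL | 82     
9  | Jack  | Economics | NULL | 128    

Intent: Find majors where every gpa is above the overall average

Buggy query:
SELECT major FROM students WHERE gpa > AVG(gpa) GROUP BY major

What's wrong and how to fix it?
Bug: AVG() is an aggregate; it can't sit directly in WHERE

Fix: Use a subquery for AVG and a HAVING MIN(...) filter so the condition holds for every row in the group

Corrected query:
SELECT major FROM students GROUP BY major HAVING MIN(gpa) > (SELECT AVG(gpa) FROM students)

Result:
(no rows)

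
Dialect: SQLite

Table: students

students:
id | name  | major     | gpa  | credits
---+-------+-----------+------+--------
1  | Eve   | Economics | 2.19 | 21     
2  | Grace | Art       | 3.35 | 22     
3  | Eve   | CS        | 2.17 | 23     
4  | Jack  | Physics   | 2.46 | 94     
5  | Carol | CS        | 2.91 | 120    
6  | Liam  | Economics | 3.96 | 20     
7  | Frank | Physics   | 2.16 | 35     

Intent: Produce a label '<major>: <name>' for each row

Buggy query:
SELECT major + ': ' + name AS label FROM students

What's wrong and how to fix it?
Bug: SQLite uses || for string concatenation; + coerces text to numbers (yielding 0)

Fix: Use the || operator for string concatenation

Corrected query:
SELECT major || ': ' || name AS label FROM students

Result:
label          
---------------
Economics: Eve 
Art: Grace     
CS: Eve        
Physics: Jack  
CS: Carol      
Economics: Liam
Physics: Frank 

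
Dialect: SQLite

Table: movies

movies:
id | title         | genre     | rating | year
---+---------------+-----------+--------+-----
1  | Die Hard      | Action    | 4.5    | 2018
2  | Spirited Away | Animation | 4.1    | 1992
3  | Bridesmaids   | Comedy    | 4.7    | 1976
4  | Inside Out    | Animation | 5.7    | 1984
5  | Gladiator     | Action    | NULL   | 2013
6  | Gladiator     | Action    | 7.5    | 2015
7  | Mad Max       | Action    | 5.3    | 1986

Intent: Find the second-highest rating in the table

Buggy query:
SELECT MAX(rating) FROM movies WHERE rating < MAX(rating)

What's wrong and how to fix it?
Bug: MAX(rating) on the right of the comparison is an aggregate-in-WHERE error

Fix: Put the inner MAX in a scalar subquery

Corrected query:
SELECT MAX(rating) FROM movies WHERE rating < (SELECT MAX(rating) FROM movies)

Result:
MAX(rating)
-----------
5.7        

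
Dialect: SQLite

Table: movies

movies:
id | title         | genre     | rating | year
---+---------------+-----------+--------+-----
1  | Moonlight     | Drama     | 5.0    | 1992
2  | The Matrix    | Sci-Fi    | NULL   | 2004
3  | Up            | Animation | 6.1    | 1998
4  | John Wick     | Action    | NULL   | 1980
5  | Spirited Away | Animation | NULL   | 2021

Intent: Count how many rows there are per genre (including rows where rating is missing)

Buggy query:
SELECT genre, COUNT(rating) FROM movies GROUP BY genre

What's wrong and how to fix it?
Bug: COUNT(column) counts non-NULL values only; rows with NULL rating aren't counted

Fix: Use COUNT(*) to count all rows regardless of NULL

Corrected query:
SELECT genre, COUNT(*) FROM movies GROUP BY genre

Result:
genre     | COUNT(*)
----------+---------
Action    | 1       
Animation | 2       
Drama     | 1       
Sci-Fi    | 1       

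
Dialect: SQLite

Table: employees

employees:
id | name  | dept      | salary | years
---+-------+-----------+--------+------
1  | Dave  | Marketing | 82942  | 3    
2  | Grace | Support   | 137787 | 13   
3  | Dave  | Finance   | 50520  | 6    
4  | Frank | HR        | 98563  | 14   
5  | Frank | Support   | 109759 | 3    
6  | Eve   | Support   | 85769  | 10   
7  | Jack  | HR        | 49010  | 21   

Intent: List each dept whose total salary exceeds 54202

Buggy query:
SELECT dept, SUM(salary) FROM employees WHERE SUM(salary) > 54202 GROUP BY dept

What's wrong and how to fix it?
Bug: SUM(salary) is an aggregate, but WHERE filters rows before aggregation

Fix: Move the aggregate condition to a HAVING clause

Corrected query:
SELECT dept, SUM(salary) FROM employees GROUP BY dept HAVING SUM(salary) > 54202

Result:
dept      | SUM(salary)
----------+------------
HR        | 147573     
Marketing | 82942      
Support   | 333315     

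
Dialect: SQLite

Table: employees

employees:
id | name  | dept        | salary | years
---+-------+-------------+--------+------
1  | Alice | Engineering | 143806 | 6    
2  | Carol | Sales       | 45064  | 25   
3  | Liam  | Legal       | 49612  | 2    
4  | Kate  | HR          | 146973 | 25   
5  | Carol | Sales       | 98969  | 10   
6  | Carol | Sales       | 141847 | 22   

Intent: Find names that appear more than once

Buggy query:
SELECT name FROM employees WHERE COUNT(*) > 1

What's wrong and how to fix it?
Bug: WHERE can't reference COUNT(*); aggregates are computed after WHERE

Fix: Group first, then use HAVING for the count condition

Corrected query:
SELECT name FROM employees GROUP BY name HAVING COUNT(*) > 1

Result:
name 
-----
Carol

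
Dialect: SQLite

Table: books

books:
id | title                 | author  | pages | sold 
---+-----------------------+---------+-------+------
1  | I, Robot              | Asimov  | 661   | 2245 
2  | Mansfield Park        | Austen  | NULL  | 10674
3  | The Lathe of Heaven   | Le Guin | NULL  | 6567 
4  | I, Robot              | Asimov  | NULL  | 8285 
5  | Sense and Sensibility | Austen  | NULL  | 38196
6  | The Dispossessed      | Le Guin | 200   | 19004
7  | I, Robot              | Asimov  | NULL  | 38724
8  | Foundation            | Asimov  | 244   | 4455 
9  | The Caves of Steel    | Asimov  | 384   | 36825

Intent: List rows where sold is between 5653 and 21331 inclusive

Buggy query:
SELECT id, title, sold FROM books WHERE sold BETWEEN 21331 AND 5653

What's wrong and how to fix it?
Bug: The bounds are reversed; BETWEEN a AND b requires a <= b to match anything

Fix: Write BETWEEN 5653 AND 21331

Corrected query:
SELECT id, title, sold FROM books WHERE sold BETWEEN 5653 AND 21331

Result:
id | title               | sold 
---+---------------------+------
2  | Mansfield Park      | 10674
3  | The Lathe of Heaven | 6567 
4  | I, Robot            | 8285 
6  | The Dispossessed    | 19004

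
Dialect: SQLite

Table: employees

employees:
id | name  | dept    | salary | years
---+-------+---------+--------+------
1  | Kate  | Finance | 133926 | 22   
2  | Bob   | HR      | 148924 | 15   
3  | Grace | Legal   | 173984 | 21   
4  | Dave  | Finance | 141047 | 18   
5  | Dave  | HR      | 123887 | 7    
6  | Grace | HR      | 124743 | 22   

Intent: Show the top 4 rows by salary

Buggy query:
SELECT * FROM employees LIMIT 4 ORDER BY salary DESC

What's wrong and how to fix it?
Bug: LIMIT must come after ORDER BY

Fix: Sort with ORDER BY, then apply LIMIT

Corrected query:
SELECT * FROM employees ORDER BY salary DESC LIMIT 4

Result:
id | name  | dept    | salary | years
---+-------+---------+--------+------
3  | Grace | Legal   | 173984 | 21   
2  | Bob   | HR      | 148924 | 15   
4  | Dave  | Finance | 141047 | 18   
1  | Kate  | Finance | 133926 | 22   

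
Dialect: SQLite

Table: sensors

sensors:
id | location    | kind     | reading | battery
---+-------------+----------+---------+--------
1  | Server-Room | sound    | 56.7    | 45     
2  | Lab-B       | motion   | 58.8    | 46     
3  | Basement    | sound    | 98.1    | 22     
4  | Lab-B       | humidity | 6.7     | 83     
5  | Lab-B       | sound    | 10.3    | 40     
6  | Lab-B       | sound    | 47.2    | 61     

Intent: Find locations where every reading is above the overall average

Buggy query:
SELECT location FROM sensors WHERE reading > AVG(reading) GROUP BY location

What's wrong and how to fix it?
Bug: AVG() is an aggregate; it can't sit directly in WHERE

Fix: Use a subquery for AVG and a HAVING MIN(...) filter so the condition holds for every row in the group

Corrected query:
SELECT location FROM sensors GROUP BY location HAVING MIN(reading) > (SELECT AVG(reading) FROM sensors)

Result:
location   
-----------
Basement   
Server-Room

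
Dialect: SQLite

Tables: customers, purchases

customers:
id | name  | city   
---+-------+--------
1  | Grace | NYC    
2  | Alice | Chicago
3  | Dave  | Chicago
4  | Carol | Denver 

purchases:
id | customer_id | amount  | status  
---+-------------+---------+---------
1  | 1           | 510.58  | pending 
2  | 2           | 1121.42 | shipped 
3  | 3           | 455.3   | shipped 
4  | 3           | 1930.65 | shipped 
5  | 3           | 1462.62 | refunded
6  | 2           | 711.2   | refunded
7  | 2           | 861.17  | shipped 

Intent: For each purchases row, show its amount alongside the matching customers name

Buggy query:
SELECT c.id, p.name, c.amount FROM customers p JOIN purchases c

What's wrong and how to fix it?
Bug: JOIN with no ON clause produces a cartesian product; every purchases row pairs with every customers row

Fix: Add ON c.customer_id = p.id to the JOIN

Corrected query:
SELECT c.id, p.name, c.amount FROM customers p JOIN purchases c ON c.customer_id = p.id

Result:
id | name  | amount 
---+-------+--------
1  | Grace | 510.58 
2  | Alice | 1121.42
3  | Dave  | 455.3  
4  | Dave  | 1930.65
5  | Dave  | 1462.62
6  | Alice | 711.2  
7  | Alice | 861.17 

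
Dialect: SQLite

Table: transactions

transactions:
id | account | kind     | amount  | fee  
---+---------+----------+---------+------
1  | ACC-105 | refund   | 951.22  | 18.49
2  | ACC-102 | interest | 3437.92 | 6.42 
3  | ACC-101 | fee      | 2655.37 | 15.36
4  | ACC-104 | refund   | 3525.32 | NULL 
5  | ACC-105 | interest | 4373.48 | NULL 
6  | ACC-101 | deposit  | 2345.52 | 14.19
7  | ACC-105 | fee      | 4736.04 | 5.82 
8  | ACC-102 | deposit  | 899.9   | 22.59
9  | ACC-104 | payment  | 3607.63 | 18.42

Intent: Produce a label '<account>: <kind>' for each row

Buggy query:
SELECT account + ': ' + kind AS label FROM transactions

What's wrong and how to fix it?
Bug: '+' is numeric addition; on text columns SQLite converts them to 0 instead of concatenating

Fix: Use the || operator for string concatenation

Corrected query:
SELECT account || ': ' || kind AS label FROM transactions

Result:
label            
-----------------
ACC-105: refund  
ACC-102: interest
ACC-101: fee     
ACC-104: refund  
ACC-105: interest
ACC-101: deposit 
ACC-105: fee     
ACC-102: deposit 
ACC-104: payment 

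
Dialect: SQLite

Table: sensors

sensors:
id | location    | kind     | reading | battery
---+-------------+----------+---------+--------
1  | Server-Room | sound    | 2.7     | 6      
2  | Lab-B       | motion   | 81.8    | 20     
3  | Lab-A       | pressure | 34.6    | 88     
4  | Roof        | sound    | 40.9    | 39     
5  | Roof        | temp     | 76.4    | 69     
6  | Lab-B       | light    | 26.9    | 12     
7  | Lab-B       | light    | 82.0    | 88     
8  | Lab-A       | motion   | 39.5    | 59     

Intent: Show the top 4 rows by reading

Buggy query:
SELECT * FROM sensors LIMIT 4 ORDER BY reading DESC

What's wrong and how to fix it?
Bug: LIMIT must come after ORDER BY

Fix: Swap the clauses: ORDER BY first, then LIMIT

Corrected query:
SELECT * FROM sensors ORDER BY reading DESC LIMIT 4

Result:
id | location | kind   | reading | battery
---+----------+--------+---------+--------
7  | Lab-B    | light  | 82      | 88     
2  | Lab-B    | motion | 81.8    | 20     
5  | Roof     | temp   | 76.4    | 69     
4  | Roof     | sound  | 40.9    | 39     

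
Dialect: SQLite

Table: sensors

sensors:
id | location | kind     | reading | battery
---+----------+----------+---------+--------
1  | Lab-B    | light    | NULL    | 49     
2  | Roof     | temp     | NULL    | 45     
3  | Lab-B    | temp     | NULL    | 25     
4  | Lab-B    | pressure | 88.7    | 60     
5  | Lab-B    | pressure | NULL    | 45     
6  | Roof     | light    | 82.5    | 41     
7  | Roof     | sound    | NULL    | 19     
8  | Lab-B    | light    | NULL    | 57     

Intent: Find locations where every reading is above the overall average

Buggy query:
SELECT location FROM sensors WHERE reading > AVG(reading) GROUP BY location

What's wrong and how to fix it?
Bug: WHERE evaluates per row before aggregation, so AVG() is unavailable

Fix: Compute the overall average in a scalar subquery and compare each group's MIN against it in HAVING

Corrected query:
SELECT location FROM sensors GROUP BY location HAVING MIN(reading) > (SELECT AVG(reading) FROM sensors)

Result:
location
--------
Lab-B   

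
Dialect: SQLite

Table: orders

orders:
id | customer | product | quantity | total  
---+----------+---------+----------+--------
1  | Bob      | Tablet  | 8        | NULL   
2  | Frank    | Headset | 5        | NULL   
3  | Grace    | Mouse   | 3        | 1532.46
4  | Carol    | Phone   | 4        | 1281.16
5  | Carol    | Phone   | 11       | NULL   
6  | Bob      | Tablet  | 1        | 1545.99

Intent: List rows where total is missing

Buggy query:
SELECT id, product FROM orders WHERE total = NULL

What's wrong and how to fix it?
Bug: Comparing to NULL with '=' never matches; NULL = NULL is unknown, not true

Fix: Use IS NULL to test for NULL

Corrected query:
SELECT id, product FROM orders WHERE total IS NULL

Result:
id | product
---+--------
1  | Tablet 
2  | Headset
5  | Phone  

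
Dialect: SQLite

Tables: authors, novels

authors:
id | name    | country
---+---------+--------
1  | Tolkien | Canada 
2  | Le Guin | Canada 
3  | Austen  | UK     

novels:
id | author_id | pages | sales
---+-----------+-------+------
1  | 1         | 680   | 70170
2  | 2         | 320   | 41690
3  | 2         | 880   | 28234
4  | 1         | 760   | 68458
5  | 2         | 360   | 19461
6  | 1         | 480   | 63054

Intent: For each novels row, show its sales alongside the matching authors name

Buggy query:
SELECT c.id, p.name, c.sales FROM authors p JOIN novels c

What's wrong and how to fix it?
Bug: Missing join condition: each novels row is matched to all authors rows instead of just its own

Fix: Specify the join condition linking the foreign key to the parent id

Corrected query:
SELECT c.id, p.name, c.sales FROM authors p JOIN novels c ON c.author_id = p.id

Result:
id | name    | sales
---+---------+------
1  | Tolkien | 70170
2  | Le Guin | 41690
3  | Le Guin | 28234
4  | Tolkien | 68458
5  | Le Guin | 19461
6  | Tolkien | 63054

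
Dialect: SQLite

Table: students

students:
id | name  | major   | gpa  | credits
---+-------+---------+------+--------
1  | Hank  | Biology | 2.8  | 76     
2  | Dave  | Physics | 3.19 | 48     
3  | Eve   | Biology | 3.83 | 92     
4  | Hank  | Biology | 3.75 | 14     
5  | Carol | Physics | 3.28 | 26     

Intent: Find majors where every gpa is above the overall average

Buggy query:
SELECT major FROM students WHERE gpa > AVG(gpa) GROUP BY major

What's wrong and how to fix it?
Bug: AVG() is an aggregate; it can't sit directly in WHERE

Fix: Use a subquery for AVG and a HAVING MIN(...) filter so the condition holds for every row in the group

Corrected query:
SELECT major FROM students GROUP BY major HAVING MIN(gpa) > (SELECT AVG(gpa) FROM students)

Result:
(no rows)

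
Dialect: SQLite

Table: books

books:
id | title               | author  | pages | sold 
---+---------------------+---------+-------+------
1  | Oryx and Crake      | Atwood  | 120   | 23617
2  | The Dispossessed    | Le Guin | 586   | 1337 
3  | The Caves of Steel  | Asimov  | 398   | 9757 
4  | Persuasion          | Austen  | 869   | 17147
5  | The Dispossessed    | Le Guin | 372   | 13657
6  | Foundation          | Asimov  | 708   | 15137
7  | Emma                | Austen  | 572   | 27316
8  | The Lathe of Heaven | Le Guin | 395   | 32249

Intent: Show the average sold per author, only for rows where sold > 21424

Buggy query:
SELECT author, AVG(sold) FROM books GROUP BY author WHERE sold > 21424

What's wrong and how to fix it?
Bug: WHERE cannot follow GROUP BY

Fix: Place WHERE between FROM and GROUP BY

Corrected query:
SELECT author, AVG(sold) FROM books WHERE sold > 21424 GROUP BY author

Result:
author  | AVG(sold)
--------+----------
Atwood  | 23617    
Austen  | 27316    
Le Guin | 32249    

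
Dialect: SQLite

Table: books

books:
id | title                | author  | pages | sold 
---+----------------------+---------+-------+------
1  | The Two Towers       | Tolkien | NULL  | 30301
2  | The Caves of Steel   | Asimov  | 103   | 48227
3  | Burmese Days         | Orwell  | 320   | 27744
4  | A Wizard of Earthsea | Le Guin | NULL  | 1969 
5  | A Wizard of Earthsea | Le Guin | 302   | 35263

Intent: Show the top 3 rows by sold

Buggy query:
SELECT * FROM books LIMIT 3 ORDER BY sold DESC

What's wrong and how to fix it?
Bug: LIMIT must come after ORDER BY

Fix: Swap the clauses: ORDER BY first, then LIMIT

Corrected query:
SELECT * FROM books ORDER BY sold DESC LIMIT 3

Result:
id | title                | author  | pages | sold 
---+----------------------+---------+-------+------
2  | The Caves of Steel   | Asimov  | 103   | 48227
5  | A Wizard of Earthsea | Le Guin | 302   | 35263
1  | The Two Towers       | Tolkien | NULL  | 30301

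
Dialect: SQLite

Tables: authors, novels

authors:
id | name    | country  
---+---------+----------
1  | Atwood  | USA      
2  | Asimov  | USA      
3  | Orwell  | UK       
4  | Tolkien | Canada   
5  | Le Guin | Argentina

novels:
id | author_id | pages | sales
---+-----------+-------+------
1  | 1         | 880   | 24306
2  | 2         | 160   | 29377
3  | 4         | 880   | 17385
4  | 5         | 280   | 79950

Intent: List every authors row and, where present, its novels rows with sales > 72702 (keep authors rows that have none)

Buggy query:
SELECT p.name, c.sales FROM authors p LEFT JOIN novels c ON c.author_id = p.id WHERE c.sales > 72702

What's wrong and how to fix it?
Bug: Filtering c.sales in WHERE discards the NULL rows produced by LEFT JOIN, turning it into an inner join

Fix: Put 'c.sales > 72702' in the JOIN's ON clause instead of WHERE

Corrected query:
SELECT p.name, c.sales FROM authors p LEFT JOIN novels c ON c.author_id = p.id AND c.sales > 72702

Result:
name    | sales
--------+------
Atwood  | NULL 
Asimov  | NULL 
Orwell  | NULL 
Tolkien | NULL 
Le Guin | 79950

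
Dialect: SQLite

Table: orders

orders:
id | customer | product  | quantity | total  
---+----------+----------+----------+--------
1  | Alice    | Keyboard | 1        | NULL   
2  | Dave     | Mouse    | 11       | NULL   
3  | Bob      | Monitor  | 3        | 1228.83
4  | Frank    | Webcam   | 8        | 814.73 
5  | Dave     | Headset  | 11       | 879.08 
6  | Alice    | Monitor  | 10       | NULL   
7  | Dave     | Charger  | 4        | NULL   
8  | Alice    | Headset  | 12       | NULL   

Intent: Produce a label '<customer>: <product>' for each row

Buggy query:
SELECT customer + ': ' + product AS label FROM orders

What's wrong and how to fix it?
Bug: '+' is numeric addition; on text columns SQLite converts them to 0 instead of concatenating

Fix: Use the || operator for string concatenation

Corrected query:
SELECT customer || ': ' || product AS label FROM orders

Result:
label          
---------------
Alice: Keyboard
Dave: Mouse    
Bob: Monitor   
Frank: Webcam  
Dave: Headset  
Alice: Monitor 
Dave: Charger  
Alice: Headset 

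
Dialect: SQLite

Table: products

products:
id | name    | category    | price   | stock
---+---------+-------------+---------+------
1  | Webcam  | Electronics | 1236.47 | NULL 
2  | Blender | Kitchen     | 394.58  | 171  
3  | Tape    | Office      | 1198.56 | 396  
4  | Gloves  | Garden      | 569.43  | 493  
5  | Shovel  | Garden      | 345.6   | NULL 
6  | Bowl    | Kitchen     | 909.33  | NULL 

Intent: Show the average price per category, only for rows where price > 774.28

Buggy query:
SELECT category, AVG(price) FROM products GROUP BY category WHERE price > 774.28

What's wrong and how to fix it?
Bug: Row-level WHERE must come before GROUP BY in the clause order

Fix: Place WHERE between FROM and GROUP BY

Corrected query:
SELECT category, AVG(price) FROM products WHERE price > 774.28 GROUP BY category

Result:
category    | AVG(price)
------------+-----------
Electronics | 1236.47   
Kitchen     | 909.33    
Office      | 1198.56   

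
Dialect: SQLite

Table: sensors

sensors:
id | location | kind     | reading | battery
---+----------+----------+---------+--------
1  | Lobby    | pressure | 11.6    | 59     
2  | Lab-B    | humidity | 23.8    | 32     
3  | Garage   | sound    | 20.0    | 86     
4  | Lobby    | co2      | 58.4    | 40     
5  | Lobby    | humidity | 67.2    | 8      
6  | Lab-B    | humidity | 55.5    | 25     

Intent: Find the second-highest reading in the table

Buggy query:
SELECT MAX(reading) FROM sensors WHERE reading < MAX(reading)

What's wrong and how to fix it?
Bug: MAX(reading) on the right of the comparison is an aggregate-in-WHERE error

Fix: Compute the overall MAX in a subquery, then take MAX of rows below it

Corrected query:
SELECT MAX(reading) FROM sensors WHERE reading < (SELECT MAX(reading) FROM sensors)

Result:
MAX(reading)
------------
58.4        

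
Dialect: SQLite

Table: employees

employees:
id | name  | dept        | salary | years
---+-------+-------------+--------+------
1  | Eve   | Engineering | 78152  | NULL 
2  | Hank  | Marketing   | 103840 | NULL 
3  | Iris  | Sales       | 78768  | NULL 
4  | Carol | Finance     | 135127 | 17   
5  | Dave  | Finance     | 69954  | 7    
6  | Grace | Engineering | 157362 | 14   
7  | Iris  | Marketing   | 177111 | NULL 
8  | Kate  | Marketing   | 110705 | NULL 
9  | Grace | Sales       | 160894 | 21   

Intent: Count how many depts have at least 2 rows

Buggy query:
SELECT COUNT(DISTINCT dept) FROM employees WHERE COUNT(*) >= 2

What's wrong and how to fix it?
Bug: WHERE filters individual rows, not groups, so a group-level COUNT is invalid there

Fix: Use a subquery that GROUPs and filters with HAVING, then count its rows

Corrected query:
SELECT COUNT(*) FROM (SELECT dept FROM employees GROUP BY dept HAVING COUNT(*) >= 2)

Result:
COUNT(*)
--------
4       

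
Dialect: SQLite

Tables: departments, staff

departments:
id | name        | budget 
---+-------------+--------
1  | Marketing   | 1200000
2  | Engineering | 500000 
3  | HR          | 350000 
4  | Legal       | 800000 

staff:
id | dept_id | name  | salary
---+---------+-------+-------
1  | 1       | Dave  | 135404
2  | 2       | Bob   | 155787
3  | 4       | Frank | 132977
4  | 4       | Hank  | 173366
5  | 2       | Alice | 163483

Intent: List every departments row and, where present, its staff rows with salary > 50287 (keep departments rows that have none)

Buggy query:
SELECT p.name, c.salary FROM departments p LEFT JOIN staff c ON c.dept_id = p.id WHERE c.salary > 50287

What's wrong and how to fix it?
Bug: Filtering c.salary in WHERE discards the NULL rows produced by LEFT JOIN, turning it into an inner join

Fix: Put 'c.salary > 50287' in the JOIN's ON clause instead of WHERE

Corrected query:
SELECT p.name, c.salary FROM departments p LEFT JOIN staff c ON c.dept_id = p.id AND c.salary > 50287

Result:
name        | salary
------------+-------
Marketing   | 135404
Engineering | 155787
Engineering | 163483
HR          | NULL  
Legal       | 132977
Legal       | 173366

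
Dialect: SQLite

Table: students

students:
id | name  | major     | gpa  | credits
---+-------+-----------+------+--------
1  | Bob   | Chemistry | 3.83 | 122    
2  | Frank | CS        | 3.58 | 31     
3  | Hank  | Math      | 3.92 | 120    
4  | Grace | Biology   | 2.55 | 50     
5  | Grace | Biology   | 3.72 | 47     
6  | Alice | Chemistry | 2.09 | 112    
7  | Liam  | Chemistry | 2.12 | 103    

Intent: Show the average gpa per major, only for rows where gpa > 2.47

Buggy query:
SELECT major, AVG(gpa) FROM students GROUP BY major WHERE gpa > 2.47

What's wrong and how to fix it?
Bug: WHERE cannot follow GROUP BY

Fix: Move the WHERE clause before GROUP BY

Corrected query:
SELECT major, AVG(gpa) FROM students WHERE gpa > 2.47 GROUP BY major

Result:
major     | AVG(gpa)
----------+---------
Biology   | 3.135   
CS        | 3.58    
Chemistry | 3.83    
Math      | 3.92    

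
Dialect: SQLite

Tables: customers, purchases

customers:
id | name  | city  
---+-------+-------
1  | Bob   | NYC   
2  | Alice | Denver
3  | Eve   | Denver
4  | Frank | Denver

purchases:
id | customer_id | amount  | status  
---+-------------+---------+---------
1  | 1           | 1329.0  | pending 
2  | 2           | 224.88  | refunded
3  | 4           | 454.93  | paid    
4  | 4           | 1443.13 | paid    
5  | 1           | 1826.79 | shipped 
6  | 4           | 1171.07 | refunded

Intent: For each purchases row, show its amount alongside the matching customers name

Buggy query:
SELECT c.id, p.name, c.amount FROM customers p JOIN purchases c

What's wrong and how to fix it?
Bug: Missing join condition: each purchases row is matched to all customers rows instead of just its own

Fix: Specify the join condition linking the foreign key to the parent id

Corrected query:
SELECT c.id, p.name, c.amount FROM customers p JOIN purchases c ON c.customer_id = p.id

Result:
id | name  | amount 
---+-------+--------
1  | Bob   | 1329   
2  | Alice | 224.88 
3  | Frank | 454.93 
4  | Frank | 1443.13
5  | Bob   | 1826.79
6  | Frank | 1171.07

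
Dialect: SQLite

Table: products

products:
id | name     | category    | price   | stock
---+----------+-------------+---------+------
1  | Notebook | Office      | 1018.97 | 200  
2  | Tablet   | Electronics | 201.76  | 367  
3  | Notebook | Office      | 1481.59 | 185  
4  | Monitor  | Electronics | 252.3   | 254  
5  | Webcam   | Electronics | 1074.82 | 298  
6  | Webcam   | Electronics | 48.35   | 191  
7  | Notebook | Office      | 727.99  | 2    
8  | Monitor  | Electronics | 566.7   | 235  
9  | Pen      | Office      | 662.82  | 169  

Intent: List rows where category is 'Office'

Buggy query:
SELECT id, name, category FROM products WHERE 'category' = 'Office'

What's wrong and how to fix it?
Bug: 'category' in single quotes is a string literal, not the column; the comparison is literal-vs-literal and never true

Fix: Reference the column as category without single quotes

Corrected query:
SELECT id, name, category FROM products WHERE category = 'Office'

Result:
id | name     | category
---+----------+---------
1  | Notebook | Office  
3  | Notebook | Office  
7  | Notebook | Office  
9  | Pen      | Office  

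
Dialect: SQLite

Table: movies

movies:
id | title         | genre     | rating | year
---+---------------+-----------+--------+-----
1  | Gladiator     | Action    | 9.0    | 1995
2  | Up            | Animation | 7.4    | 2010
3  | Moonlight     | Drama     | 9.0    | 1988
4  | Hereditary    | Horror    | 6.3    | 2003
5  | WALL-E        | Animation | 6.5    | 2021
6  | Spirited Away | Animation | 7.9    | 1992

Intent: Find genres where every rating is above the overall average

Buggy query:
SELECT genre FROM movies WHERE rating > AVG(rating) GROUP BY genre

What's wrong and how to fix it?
Bug: WHERE evaluates per row before aggregation, so AVG() is unavailable

Fix: Compute the overall average in a scalar subquery and compare each group's MIN against it in HAVING

Corrected query:
SELECT genre FROM movies GROUP BY genre HAVING MIN(rating) > (SELECT AVG(rating) FROM movies)

Result:
genre 
------
Action
Drama 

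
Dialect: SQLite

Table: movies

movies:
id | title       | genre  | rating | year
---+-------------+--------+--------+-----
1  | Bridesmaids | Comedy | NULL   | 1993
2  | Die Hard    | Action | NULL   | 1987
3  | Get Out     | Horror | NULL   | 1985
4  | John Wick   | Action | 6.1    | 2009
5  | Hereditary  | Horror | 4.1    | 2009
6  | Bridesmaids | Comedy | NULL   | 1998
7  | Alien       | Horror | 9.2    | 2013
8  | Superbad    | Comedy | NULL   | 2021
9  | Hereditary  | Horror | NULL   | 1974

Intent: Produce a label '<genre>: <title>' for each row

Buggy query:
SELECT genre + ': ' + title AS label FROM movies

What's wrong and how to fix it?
Bug: SQLite uses || for string concatenation; + coerces text to numbers (yielding 0)

Fix: Use the || operator for string concatenation

Corrected query:
SELECT genre || ': ' || title AS label FROM movies

Result:
label              
-------------------
Comedy: Bridesmaids
Action: Die Hard   
Horror: Get Out    
Action: John Wick  
Horror: Hereditary 
Comedy: Bridesmaids
Horror: Alien      
Comedy: Superbad   
Horror: Hereditary 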